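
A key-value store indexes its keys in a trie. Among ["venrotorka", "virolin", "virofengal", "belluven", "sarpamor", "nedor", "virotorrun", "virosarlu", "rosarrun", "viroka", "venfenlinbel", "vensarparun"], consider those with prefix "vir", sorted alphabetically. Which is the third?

DFS of the "vir" subtree visits, in order: "virofengal", "viroka", "virolin", "virosarlu", "virotorrun"
Position 3: virolin

virolin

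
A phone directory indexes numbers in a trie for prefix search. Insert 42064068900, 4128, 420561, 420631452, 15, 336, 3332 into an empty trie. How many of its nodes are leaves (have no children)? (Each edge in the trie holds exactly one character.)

A leaf is a node with no children — equivalently, the end of a word that is not a proper prefix of any other stored word.
Those words: "15", "3332", "336", "4128", "420561", "420631452", "42064068900"
Leaf count: 7

7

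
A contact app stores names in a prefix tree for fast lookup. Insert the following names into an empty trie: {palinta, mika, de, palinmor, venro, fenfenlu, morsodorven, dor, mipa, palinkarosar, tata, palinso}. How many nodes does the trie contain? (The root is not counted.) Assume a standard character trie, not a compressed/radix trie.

Trace insertions, counting only characters that open a new branch:
  "palinta" → 7 new (p, a, l, i, n, t, a)
  "mika" → 4 new (m, i, k, a)
  "de" → 2 new (d, e)
  "palinmor" → prefix "palin" already present; 3 new (m, o, r)
  "venro" → 5 new (v, e, n, r, o)
  "fenfenlu" → 8 new (f, e, n, f, e, n, l, u)
  "morsodorven" → prefix "m" already present; 10 new (o, r, s, o, d, o, r, v, e, n)
  "dor" → prefix "d" already present; 2 new (o, r)
  "mipa" → prefix "mi" already present; 2 new (p, a)
  "palinkarosar" → prefix "palin" already present; 7 new (k, a, r, o, s, a, r)
  "tata" → 4 new (t, a, t, a)
  "palinso" → prefix "palin" already present; 2 new (s, o)
Total nodes = 7 + 4 + 2 + 3 + 5 + 8 + 10 + 2 + 2 + 7 + 4 + 2 = 56

56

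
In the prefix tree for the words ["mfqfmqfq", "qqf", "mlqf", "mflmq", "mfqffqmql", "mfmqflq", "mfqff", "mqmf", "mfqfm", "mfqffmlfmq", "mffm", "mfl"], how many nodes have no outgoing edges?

9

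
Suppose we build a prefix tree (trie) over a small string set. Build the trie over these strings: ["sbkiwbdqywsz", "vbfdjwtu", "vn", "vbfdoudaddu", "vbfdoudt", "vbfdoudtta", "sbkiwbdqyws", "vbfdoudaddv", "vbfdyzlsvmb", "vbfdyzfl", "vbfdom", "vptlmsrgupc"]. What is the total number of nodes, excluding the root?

Insert word by word; a character creates a node only if that edge doesn't already exist:
  "sbkiwbdqywsz" → 12 new (s, b, k, i, w, b, d, q, y, w, s, z)
  "vbfdjwtu" → 8 new (v, b, f, d, j, w, t, u)
  "vn" → prefix "v" already present; 1 new (n)
  "vbfdoudaddu" → prefix "vbfd" already present; 7 new (o, u, d, a, d, d, u)
  "vbfdoudt" → prefix "vbfdoud" already present; 1 new (t)
  "vbfdoudtta" → prefix "vbfdoudt" already present; 2 new (t, a)
  "sbkiwbdqyws" → prefix "sbkiwbdqyws" already present; 0 new (none)
  "vbfdoudaddv" → prefix "vbfdoudadd" already present; 1 new (v)
  "vbfdyzlsvmb" → prefix "vbfd" already present; 7 new (y, z, l, s, v, m, b)
  "vbfdyzfl" → prefix "vbfdyz" already present; 2 new (f, l)
  "vbfdom" → prefix "vbfdo" already present; 1 new (m)
  "vptlmsrgupc" → prefix "v" already present; 10 new (p, t, l, m, s, r, g, u, p, c)
Total nodes = 12 + 8 + 1 + 7 + 1 + 2 + 0 + 1 + 7 + 2 + 1 + 10 = 52

52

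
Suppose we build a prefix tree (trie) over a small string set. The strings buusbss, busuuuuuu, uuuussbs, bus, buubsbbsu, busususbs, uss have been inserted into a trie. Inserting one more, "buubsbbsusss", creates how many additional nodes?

3

The longest prefix of "buubsbbsusss" already in the trie is "buubsbbsu" (length 9).
New nodes needed: |"buubsbbsusss"| − 9 = 12 − 9 = 3.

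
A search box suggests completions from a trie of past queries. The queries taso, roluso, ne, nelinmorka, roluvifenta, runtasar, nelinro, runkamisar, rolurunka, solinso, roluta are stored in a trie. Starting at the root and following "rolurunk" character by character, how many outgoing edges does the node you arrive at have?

1

Walk "rolurunk" from the root, arriving at one node.
Characters that immediately follow "rolurunk" among the stored strings: {a}.
That node has 1 child edge.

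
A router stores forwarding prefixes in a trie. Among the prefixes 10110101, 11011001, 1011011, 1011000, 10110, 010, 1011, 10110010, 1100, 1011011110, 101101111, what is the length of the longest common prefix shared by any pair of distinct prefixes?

Equivalently: take the maximum, over all pairs, of their longest common prefix length.
"101101111" and "1011011110" agree on "101101111" (9 characters) before diverging; nothing deeper is shared.
Longest shared-prefix length: 9

9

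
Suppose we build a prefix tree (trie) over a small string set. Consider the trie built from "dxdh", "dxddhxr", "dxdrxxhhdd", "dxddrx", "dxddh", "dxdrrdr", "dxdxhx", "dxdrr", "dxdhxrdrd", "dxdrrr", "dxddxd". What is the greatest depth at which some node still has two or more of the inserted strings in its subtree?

5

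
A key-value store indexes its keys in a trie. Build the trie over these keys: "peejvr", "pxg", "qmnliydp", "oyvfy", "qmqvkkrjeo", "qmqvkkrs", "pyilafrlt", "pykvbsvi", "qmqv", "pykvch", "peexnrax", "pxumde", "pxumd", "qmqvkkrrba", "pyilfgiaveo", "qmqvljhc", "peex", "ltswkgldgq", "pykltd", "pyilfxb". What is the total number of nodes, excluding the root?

Trace insertions, counting only characters that open a new branch:
  "peejvr" → 6 new (p, e, e, j, v, r)
  "pxg" → prefix "p" already present; 2 new (x, g)
  "qmnliydp" → 8 new (q, m, n, l, i, y, d, p)
  "oyvfy" → 5 new (o, y, v, f, y)
  "qmqvkkrjeo" → prefix "qm" already present; 8 new (q, v, k, k, r, j, e, o)
  "qmqvkkrs" → prefix "qmqvkkr" already present; 1 new (s)
  "pyilafrlt" → prefix "p" already present; 8 new (y, i, l, a, f, r, l, t)
  "pykvbsvi" → prefix "py" already present; 6 new (k, v, b, s, v, i)
  "qmqv" → prefix "qmqv" already present; 0 new (none)
  "pykvch" → prefix "pykv" already present; 2 new (c, h)
  "peexnrax" → prefix "pee" already present; 5 new (x, n, r, a, x)
  "pxumde" → prefix "px" already present; 4 new (u, m, d, e)
  "pxumd" → prefix "pxumd" already present; 0 new (none)
  "qmqvkkrrba" → prefix "qmqvkkr" already present; 3 new (r, b, a)
  "pyilfgiaveo" → prefix "pyil" already present; 7 new (f, g, i, a, v, e, o)
  "qmqvljhc" → prefix "qmqv" already present; 4 new (l, j, h, c)
  "peex" → prefix "peex" already present; 0 new (none)
  "ltswkgldgq" → 10 new (l, t, s, w, k, g, l, d, g, q)
  "pykltd" → prefix "pyk" already present; 3 new (l, t, d)
  "pyilfxb" → prefix "pyilf" already present; 2 new (x, b)
Total nodes = 6 + 2 + 8 + 5 + 8 + 1 + 8 + 6 + 0 + 2 + 5 + 4 + 0 + 3 + 7 + 4 + 0 + 10 + 3 + 2 = 84

84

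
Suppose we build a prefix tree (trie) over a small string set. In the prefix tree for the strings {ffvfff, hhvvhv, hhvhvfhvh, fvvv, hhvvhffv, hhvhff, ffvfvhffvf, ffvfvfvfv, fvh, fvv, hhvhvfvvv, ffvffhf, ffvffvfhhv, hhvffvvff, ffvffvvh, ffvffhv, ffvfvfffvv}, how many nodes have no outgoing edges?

16

Leaves are exactly the stored words that no other stored word extends.
Those words: "ffvfff", "ffvffhf", "ffvffhv", "ffvffvfhhv", "ffvffvvh", "ffvfvfffvv", "ffvfvfvfv", "ffvfvhffvf", "fvh", "fvvv", "hhvffvvff", "hhvhff", "hhvhvfhvh", "hhvhvfvvv", "hhvvhffv", "hhvvhv"
Leaf count: 16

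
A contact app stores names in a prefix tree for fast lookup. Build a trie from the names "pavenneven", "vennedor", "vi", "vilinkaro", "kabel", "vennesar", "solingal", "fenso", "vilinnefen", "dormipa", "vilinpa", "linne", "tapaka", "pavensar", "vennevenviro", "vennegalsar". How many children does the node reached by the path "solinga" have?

1

Follow the path "solinga" to its node, then look at its outgoing edges.
Characters that immediately follow "solinga" among the stored strings: {l}.
That node has 1 child edge.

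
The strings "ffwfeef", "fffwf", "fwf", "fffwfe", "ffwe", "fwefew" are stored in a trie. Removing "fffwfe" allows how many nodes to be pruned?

1

After clearing the end-marker at "fffwfe", prune upward until reaching a node still needed by another word.
The suffix "e" (1 node) is used only by "fffwfe"; "fffwf" is itself a stored word, so pruning stops there.
Nodes removed: 1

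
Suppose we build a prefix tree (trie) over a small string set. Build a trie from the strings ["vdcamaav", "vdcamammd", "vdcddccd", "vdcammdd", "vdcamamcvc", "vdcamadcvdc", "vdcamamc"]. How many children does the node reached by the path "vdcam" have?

The children of the "vdcam" node are the distinct next characters among strings starting with "vdcam".
Distinct next characters after "vdcam": a, m.
That node has 2 child edges.

2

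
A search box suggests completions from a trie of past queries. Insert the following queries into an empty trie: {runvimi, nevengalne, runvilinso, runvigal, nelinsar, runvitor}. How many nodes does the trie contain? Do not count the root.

Trace insertions, counting only characters that open a new branch:
  "runvimi" → 7 new (r, u, n, v, i, m, i)
  "nevengalne" → 10 new (n, e, v, e, n, g, a, l, n, e)
  "runvilinso" → prefix "runvi" already present; 5 new (l, i, n, s, o)
  "runvigal" → prefix "runvi" already present; 3 new (g, a, l)
  "nelinsar" → prefix "ne" already present; 6 new (l, i, n, s, a, r)
  "runvitor" → prefix "runvi" already present; 3 new (t, o, r)
Total nodes = 7 + 10 + 5 + 3 + 6 + 3 = 34

34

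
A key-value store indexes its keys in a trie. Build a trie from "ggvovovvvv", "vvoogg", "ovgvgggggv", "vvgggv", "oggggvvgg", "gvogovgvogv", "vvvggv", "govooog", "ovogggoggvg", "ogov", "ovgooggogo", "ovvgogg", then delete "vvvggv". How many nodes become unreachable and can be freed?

A node on "vvvggv"'s path can go only if nothing else ends at it or branches off below it.
The suffix "vggv" (4 nodes) is used only by "vvvggv"; the node for "vv" still has the child "o", so pruning stops there.
Nodes removed: 4

4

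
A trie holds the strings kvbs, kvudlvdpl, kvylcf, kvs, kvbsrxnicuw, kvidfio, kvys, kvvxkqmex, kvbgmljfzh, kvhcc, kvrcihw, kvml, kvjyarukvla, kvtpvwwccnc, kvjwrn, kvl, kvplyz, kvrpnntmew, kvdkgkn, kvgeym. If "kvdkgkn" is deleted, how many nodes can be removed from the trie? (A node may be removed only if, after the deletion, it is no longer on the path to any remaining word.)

5

A node on "kvdkgkn"'s path can go only if nothing else ends at it or branches off below it.
The suffix "dkgkn" (5 nodes) is used only by "kvdkgkn"; the node for "kv" still has the child "b", so pruning stops there.
Nodes removed: 5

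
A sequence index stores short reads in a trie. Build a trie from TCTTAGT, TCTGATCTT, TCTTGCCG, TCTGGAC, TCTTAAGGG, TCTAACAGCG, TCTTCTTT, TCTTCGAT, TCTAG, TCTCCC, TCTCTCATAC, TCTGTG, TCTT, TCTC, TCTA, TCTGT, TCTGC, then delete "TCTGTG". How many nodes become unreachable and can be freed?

A node on "TCTGTG"'s path can go only if nothing else ends at it or branches off below it.
The suffix "G" (1 node) is used only by "TCTGTG"; "TCTGT" is itself a stored word, so pruning stops there.
Nodes removed: 1

1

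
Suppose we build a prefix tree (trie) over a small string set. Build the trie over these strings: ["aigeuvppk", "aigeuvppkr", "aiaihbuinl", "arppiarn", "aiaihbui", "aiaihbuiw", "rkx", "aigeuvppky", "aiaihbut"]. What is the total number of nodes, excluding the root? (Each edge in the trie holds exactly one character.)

Trace insertions, counting only characters that open a new branch:
  "aigeuvppk" → 9 new (a, i, g, e, u, v, p, p, k)
  "aigeuvppkr" → prefix "aigeuvppk" already present; 1 new (r)
  "aiaihbuinl" → prefix "ai" already present; 8 new (a, i, h, b, u, i, n, l)
  "arppiarn" → prefix "a" already present; 7 new (r, p, p, i, a, r, n)
  "aiaihbui" → prefix "aiaihbui" already present; 0 new (none)
  "aiaihbuiw" → prefix "aiaihbui" already present; 1 new (w)
  "rkx" → 3 new (r, k, x)
  "aigeuvppky" → prefix "aigeuvppk" already present; 1 new (y)
  "aiaihbut" → prefix "aiaihbu" already present; 1 new (t)
Total nodes = 9 + 1 + 8 + 7 + 0 + 1 + 3 + 1 + 1 = 31

31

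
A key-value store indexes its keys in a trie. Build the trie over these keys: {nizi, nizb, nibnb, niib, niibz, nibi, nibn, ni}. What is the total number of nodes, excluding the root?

12

Trace insertions, counting only characters that open a new branch:
  "nizi" → 4 new (n, i, z, i)
  "nizb" → prefix "niz" already present; 1 new (b)
  "nibnb" → prefix "ni" already present; 3 new (b, n, b)
  "niib" → prefix "ni" already present; 2 new (i, b)
  "niibz" → prefix "niib" already present; 1 new (z)
  "nibi" → prefix "nib" already present; 1 new (i)
  "nibn" → prefix "nibn" already present; 0 new (none)
  "ni" → prefix "ni" already present; 0 new (none)
Total nodes = 4 + 1 + 3 + 2 + 1 + 1 + 0 + 0 = 12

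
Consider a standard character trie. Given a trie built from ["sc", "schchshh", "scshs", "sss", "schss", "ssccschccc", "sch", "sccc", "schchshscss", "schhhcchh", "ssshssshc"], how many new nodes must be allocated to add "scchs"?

2

The longest prefix of "scchs" already in the trie is "scc" (length 3).
So 5 − 3 = 2 new nodes.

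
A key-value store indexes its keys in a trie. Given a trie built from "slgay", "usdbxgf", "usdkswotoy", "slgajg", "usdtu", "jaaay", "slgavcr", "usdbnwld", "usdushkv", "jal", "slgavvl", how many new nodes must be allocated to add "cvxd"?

4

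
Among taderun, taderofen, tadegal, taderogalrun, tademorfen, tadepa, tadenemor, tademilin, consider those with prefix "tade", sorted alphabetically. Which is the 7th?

taderogalrun

Filter for "tade…" and sort: "tadegal", "tademilin", "tademorfen", "tadenemor", "tadepa", "taderofen", "taderogalrun", "taderun"
The 7th is taderogalrun.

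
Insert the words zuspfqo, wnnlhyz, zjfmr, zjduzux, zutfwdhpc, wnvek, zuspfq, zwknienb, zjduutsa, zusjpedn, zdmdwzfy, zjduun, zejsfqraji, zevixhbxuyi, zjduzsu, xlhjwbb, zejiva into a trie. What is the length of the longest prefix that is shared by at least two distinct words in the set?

The deepest shared node is where two words last agree before diverging.
"zuspfq" and "zuspfqo" agree on "zuspfq" (6 characters) before diverging; nothing deeper is shared.
Longest shared-prefix length: 6

6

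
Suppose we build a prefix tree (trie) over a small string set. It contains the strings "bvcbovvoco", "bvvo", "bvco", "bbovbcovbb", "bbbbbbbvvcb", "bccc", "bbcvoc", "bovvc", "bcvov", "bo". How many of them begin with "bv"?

Walk to "bv"; the words in its subtree are exactly those with that prefix.
Words under "bv": bvcbovvoco, bvco, bvvo
Count: 3

3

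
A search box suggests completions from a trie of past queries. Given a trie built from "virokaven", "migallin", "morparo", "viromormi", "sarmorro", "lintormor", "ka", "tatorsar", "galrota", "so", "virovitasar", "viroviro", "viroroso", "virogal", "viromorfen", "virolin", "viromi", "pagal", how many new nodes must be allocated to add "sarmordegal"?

5

The longest prefix of "sarmordegal" already in the trie is "sarmor" (length 6).
So 11 − 6 = 5 new nodes.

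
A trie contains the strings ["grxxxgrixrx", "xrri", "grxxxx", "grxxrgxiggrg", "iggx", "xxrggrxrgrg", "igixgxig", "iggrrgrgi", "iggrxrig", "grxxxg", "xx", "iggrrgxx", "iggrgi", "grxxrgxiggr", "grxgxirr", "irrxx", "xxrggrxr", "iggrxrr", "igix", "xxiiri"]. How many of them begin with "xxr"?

Walk to "xxr"; the words in its subtree are exactly those with that prefix.
Words under "xxr": xxrggrxr, xxrggrxrgrg
Count: 2

2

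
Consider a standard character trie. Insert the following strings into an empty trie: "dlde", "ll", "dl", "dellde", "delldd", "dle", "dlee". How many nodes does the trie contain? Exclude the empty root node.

Count nodes per top-level branch (shared prefixes stored once):
  'd'-branch (delldd, dellde, dl, dlde, dle, dlee): 12 nodes
  'l'-branch (ll): 2 nodes
Sum: 14

14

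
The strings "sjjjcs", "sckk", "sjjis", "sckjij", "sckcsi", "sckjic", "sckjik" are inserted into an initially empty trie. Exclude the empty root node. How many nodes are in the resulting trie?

19

Trie structure (* marks end of a word):
(root)
└─ s
   ├─ c
   │  └─ k
   │     ├─ c
   │     │  └─ s
   │     │     └─ i *
   │     ├─ j
   │     │  └─ i
   │     │     ├─ c *
   │     │     ├─ j *
   │     │     └─ k *
   │     └─ k *
   └─ j
      └─ j
         ├─ i
         │  └─ s *
         └─ j
            └─ c
               └─ s *
Counting every labelled node above: 19.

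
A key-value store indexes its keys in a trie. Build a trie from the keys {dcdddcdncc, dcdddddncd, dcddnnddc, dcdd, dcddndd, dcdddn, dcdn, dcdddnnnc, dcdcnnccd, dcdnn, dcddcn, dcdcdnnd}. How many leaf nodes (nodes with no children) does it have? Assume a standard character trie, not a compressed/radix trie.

9

Leaves are exactly the stored words that no other stored word extends.
Those words: "dcdcdnnd", "dcdcnnccd", "dcddcn", "dcdddcdncc", "dcdddddncd", "dcdddnnnc", "dcddndd", "dcddnnddc", "dcdnn"
Leaf count: 9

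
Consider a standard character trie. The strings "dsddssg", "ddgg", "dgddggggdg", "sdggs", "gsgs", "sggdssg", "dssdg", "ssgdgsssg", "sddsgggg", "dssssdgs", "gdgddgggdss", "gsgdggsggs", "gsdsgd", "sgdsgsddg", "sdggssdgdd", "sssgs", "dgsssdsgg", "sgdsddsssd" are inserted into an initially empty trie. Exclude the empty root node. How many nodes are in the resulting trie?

For each word, the new-node count is its length minus the longest prefix already in the trie:
  "dsddssg" → 7 new (d, s, d, d, s, s, g)
  "ddgg" → prefix "d" already present; 3 new (d, g, g)
  "dgddggggdg" → prefix "d" already present; 9 new (g, d, d, g, g, g, g, d, g)
  "sdggs" → 5 new (s, d, g, g, s)
  "gsgs" → 4 new (g, s, g, s)
  "sggdssg" → prefix "s" already present; 6 new (g, g, d, s, s, g)
  "dssdg" → prefix "ds" already present; 3 new (s, d, g)
  "ssgdgsssg" → prefix "s" already present; 8 new (s, g, d, g, s, s, s, g)
  "sddsgggg" → prefix "sd" already present; 6 new (d, s, g, g, g, g)
  "dssssdgs" → prefix "dss" already present; 5 new (s, s, d, g, s)
  "gdgddgggdss" → prefix "g" already present; 10 new (d, g, d, d, g, g, g, d, s, s)
  "gsgdggsggs" → prefix "gsg" already present; 7 new (d, g, g, s, g, g, s)
  "gsdsgd" → prefix "gs" already present; 4 new (d, s, g, d)
  "sgdsgsddg" → prefix "sg" already present; 7 new (d, s, g, s, d, d, g)
  "sdggssdgdd" → prefix "sdggs" already present; 5 new (s, d, g, d, d)
  "sssgs" → prefix "ss" already present; 3 new (s, g, s)
  "dgsssdsgg" → prefix "dg" already present; 7 new (s, s, s, d, s, g, g)
  "sgdsddsssd" → prefix "sgds" already present; 6 new (d, d, s, s, s, d)
Total nodes = 7 + 3 + 9 + 5 + 4 + 6 + 3 + 8 + 6 + 5 + 10 + 7 + 4 + 7 + 5 + 3 + 7 + 6 = 105

105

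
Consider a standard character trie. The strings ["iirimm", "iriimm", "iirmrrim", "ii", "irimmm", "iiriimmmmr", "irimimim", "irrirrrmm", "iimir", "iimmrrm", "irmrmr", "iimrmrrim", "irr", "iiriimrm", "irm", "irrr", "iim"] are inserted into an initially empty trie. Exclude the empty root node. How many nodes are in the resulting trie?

Count nodes per top-level branch (shared prefixes stored once):
  'i'-branch (ii, iim, iimir, iimmrrm, iimrmrrim, iiriimmmmr, iiriimrm, iirimm, iirmrrim, iriimm, irimimim, irimmm, irm, irmrmr, irr, irrirrrmm, irrr): 56 nodes
Sum: 56

56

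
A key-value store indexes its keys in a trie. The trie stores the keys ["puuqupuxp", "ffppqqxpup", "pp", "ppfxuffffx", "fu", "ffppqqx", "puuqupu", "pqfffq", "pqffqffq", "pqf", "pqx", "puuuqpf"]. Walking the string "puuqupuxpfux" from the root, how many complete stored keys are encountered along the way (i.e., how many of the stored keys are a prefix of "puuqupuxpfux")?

Check each prefix of "puuqupuxpfux" against the stored set — each match is an end-marker on the path.
Prefixes of the query that are stored words: "puuqupu", "puuqupuxp"
Count: 2

2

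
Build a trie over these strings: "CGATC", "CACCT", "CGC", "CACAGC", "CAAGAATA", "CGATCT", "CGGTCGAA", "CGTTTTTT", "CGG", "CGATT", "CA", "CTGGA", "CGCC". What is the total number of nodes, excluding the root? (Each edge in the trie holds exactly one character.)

38

Count nodes per top-level branch (shared prefixes stored once):
  'C'-branch (CA, CAAGAATA, CACAGC, CACCT, CGATC, CGATCT, CGATT, CGC, CGCC, CGG, CGGTCGAA, CGTTTTTT, CTGGA): 38 nodes
Sum: 38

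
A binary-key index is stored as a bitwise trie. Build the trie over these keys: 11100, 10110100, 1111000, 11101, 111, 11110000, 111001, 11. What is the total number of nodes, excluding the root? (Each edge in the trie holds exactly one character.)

19

Trie structure (* marks end of a word):
(root)
└─ 1
   ├─ 0
   │  └─ 1
   │     └─ 1
   │        └─ 0
   │           └─ 1
   │              └─ 0
   │                 └─ 0 *
   └─ 1 *
      └─ 1 *
         ├─ 0
         │  ├─ 0 *
         │  │  └─ 1 *
         │  └─ 1 *
         └─ 1
            └─ 0
               └─ 0
                  └─ 0 *
                     └─ 0 *
Counting every labelled node above: 19.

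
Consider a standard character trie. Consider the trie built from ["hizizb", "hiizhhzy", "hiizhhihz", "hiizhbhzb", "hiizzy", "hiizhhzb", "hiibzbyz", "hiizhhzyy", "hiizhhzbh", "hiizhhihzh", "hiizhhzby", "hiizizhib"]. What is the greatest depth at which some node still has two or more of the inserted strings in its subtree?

Look for the deepest trie node that still has at least two words in its subtree.
"hiizhhihz" and "hiizhhihzh" agree on "hiizhhihz" (9 characters) before diverging; nothing deeper is shared.
Longest shared-prefix length: 9

9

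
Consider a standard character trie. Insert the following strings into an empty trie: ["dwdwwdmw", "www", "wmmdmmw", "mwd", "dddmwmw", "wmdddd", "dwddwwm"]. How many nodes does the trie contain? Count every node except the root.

Count nodes per top-level branch (shared prefixes stored once):
  'd'-branch (dddmwmw, dwddwwm, dwdwwdmw): 18 nodes
  'm'-branch (mwd): 3 nodes
  'w'-branch (wmdddd, wmmdmmw, www): 13 nodes
Sum: 34

34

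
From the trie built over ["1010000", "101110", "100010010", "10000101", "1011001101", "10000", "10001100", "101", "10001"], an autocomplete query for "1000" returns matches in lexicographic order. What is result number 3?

Filter for "1000…" and sort: "10000", "10000101", "10001", "100010010", "10001100"
Position 3: 10001

10001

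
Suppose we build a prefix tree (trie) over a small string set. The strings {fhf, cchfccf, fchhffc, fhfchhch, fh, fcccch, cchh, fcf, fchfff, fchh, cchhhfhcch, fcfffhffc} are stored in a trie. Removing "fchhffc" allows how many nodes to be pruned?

After clearing the end-marker at "fchhffc", prune upward until reaching a node still needed by another word.
The suffix "ffc" (3 nodes) is used only by "fchhffc"; "fchh" is itself a stored word, so pruning stops there.
Nodes removed: 3

3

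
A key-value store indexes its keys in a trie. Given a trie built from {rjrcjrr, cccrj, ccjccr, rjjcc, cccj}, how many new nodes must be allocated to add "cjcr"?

3

"c" is already a path in the trie; the remaining "jcr" must be added.
Each of the 3 remaining characters creates one node.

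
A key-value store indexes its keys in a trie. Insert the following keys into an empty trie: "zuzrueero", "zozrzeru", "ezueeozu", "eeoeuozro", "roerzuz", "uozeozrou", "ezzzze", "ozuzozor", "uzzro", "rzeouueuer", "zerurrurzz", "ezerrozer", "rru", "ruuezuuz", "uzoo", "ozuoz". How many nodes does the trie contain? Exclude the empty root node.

102

For each word, the new-node count is its length minus the longest prefix already in the trie:
  "zuzrueero" → 9 new (z, u, z, r, u, e, e, r, o)
  "zozrzeru" → prefix "z" already present; 7 new (o, z, r, z, e, r, u)
  "ezueeozu" → 8 new (e, z, u, e, e, o, z, u)
  "eeoeuozro" → prefix "e" already present; 8 new (e, o, e, u, o, z, r, o)
  "roerzuz" → 7 new (r, o, e, r, z, u, z)
  "uozeozrou" → 9 new (u, o, z, e, o, z, r, o, u)
  "ezzzze" → prefix "ez" already present; 4 new (z, z, z, e)
  "ozuzozor" → 8 new (o, z, u, z, o, z, o, r)
  "uzzro" → prefix "u" already present; 4 new (z, z, r, o)
  "rzeouueuer" → prefix "r" already present; 9 new (z, e, o, u, u, e, u, e, r)
  "zerurrurzz" → prefix "z" already present; 9 new (e, r, u, r, r, u, r, z, z)
  "ezerrozer" → prefix "ez" already present; 7 new (e, r, r, o, z, e, r)
  "rru" → prefix "r" already present; 2 new (r, u)
  "ruuezuuz" → prefix "r" already present; 7 new (u, u, e, z, u, u, z)
  "uzoo" → prefix "uz" already present; 2 new (o, o)
  "ozuoz" → prefix "ozu" already present; 2 new (o, z)
Total nodes = 9 + 7 + 8 + 8 + 7 + 9 + 4 + 8 + 4 + 9 + 9 + 7 + 2 + 7 + 2 + 2 = 102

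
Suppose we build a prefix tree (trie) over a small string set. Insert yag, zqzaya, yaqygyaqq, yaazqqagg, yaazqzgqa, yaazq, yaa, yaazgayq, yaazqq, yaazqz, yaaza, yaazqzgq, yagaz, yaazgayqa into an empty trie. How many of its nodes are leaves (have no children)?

7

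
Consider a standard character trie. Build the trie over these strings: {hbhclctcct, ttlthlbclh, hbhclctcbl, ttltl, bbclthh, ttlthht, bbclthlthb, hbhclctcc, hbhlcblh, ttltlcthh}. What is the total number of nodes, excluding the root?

For each word, the new-node count is its length minus the longest prefix already in the trie:
  "hbhclctcct" → 10 new (h, b, h, c, l, c, t, c, c, t)
  "ttlthlbclh" → 10 new (t, t, l, t, h, l, b, c, l, h)
  "hbhclctcbl" → prefix "hbhclctc" already present; 2 new (b, l)
  "ttltl" → prefix "ttlt" already present; 1 new (l)
  "bbclthh" → 7 new (b, b, c, l, t, h, h)
  "ttlthht" → prefix "ttlth" already present; 2 new (h, t)
  "bbclthlthb" → prefix "bbclth" already present; 4 new (l, t, h, b)
  "hbhclctcc" → prefix "hbhclctcc" already present; 0 new (none)
  "hbhlcblh" → prefix "hbh" already present; 5 new (l, c, b, l, h)
  "ttltlcthh" → prefix "ttltl" already present; 4 new (c, t, h, h)
Total nodes = 10 + 10 + 2 + 1 + 7 + 2 + 4 + 0 + 5 + 4 = 45

45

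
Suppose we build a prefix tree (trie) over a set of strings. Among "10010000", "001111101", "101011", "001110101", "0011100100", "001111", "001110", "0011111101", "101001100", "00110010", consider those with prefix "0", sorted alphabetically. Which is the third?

0011100100

DFS of the "0" subtree visits, in order: "00110010", "001110", "0011100100", "001110101", "001111", "001111101", "0011111101"
Position 3: 0011100100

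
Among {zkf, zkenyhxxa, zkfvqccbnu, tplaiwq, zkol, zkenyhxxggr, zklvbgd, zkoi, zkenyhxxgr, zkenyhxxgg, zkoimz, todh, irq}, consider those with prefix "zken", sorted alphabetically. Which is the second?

Words with prefix "zken", in lexicographic order: "zkenyhxxa", "zkenyhxxgg", "zkenyhxxggr", "zkenyhxxgr"
The 2nd is zkenyhxxgg.

zkenyhxxgg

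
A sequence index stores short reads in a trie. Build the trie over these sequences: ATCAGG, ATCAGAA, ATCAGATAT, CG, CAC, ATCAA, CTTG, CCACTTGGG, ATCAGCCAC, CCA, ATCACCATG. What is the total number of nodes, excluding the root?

36

Count nodes per top-level branch (shared prefixes stored once):
  'A'-branch (ATCAA, ATCACCATG, ATCAGAA, ATCAGATAT, ATCAGCCAC, ATCAGG): 21 nodes
  'C'-branch (CAC, CCA, CCACTTGGG, CG, CTTG): 15 nodes
Sum: 36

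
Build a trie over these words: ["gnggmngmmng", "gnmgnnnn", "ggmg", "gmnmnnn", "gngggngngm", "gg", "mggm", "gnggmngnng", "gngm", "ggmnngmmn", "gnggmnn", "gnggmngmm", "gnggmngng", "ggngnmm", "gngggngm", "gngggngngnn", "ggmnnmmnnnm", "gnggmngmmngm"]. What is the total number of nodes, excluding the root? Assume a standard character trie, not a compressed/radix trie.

Insert word by word; a character creates a node only if that edge doesn't already exist:
  "gnggmngmmng" → 11 new (g, n, g, g, m, n, g, m, m, n, g)
  "gnmgnnnn" → prefix "gn" already present; 6 new (m, g, n, n, n, n)
  "ggmg" → prefix "g" already present; 3 new (g, m, g)
  "gmnmnnn" → prefix "g" already present; 6 new (m, n, m, n, n, n)
  "gngggngngm" → prefix "gngg" already present; 6 new (g, n, g, n, g, m)
  "gg" → prefix "gg" already present; 0 new (none)
  "mggm" → 4 new (m, g, g, m)
  "gnggmngnng" → prefix "gnggmng" already present; 3 new (n, n, g)
  "gngm" → prefix "gng" already present; 1 new (m)
  "ggmnngmmn" → prefix "ggm" already present; 6 new (n, n, g, m, m, n)
  "gnggmnn" → prefix "gnggmn" already present; 1 new (n)
  "gnggmngmm" → prefix "gnggmngmm" already present; 0 new (none)
  "gnggmngng" → prefix "gnggmngn" already present; 1 new (g)
  "ggngnmm" → prefix "gg" already present; 5 new (n, g, n, m, m)
  "gngggngm" → prefix "gngggng" already present; 1 new (m)
  "gngggngngnn" → prefix "gngggngng" already present; 2 new (n, n)
  "ggmnnmmnnnm" → prefix "ggmnn" already present; 6 new (m, m, n, n, n, m)
  "gnggmngmmngm" → prefix "gnggmngmmng" already present; 1 new (m)
Total nodes = 11 + 6 + 3 + 6 + 6 + 0 + 4 + 3 + 1 + 6 + 1 + 0 + 1 + 5 + 1 + 2 + 6 + 1 = 63

63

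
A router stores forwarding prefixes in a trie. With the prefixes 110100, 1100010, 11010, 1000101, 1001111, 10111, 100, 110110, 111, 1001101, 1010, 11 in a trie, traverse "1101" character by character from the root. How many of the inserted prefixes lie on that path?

Check each prefix of "1101" against the stored set — each match is an end-marker on the path.
Prefixes of the query that are stored words: "11"
Count: 1

1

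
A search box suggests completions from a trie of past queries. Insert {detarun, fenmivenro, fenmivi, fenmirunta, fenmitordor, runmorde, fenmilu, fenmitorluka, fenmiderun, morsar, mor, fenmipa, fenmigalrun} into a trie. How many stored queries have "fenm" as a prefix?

9

Traverse to the node for "fenm", then collect every word in that subtree.
Words under "fenm": fenmiderun, fenmigalrun, fenmilu, fenmipa, fenmirunta, fenmitordor, fenmitorluka, fenmivenro, fenmivi
Count: 9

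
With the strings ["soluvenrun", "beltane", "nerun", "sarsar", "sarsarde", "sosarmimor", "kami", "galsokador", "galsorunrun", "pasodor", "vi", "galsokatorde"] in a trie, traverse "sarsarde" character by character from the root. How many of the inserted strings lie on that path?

Traverse "sarsarde" character by character; count nodes along the way that are marked as word ends.
Prefixes of the query that are stored words: "sarsar", "sarsarde"
Count: 2

2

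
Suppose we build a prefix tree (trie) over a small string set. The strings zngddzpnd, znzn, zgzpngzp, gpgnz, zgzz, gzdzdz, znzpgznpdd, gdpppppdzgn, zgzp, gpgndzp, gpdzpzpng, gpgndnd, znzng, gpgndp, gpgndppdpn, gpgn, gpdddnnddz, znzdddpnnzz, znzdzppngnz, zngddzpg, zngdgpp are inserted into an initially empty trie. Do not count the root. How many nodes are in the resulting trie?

90

Trace insertions, counting only characters that open a new branch:
  "zngddzpnd" → 9 new (z, n, g, d, d, z, p, n, d)
  "znzn" → prefix "zn" already present; 2 new (z, n)
  "zgzpngzp" → prefix "z" already present; 7 new (g, z, p, n, g, z, p)
  "gpgnz" → 5 new (g, p, g, n, z)
  "zgzz" → prefix "zgz" already present; 1 new (z)
  "gzdzdz" → prefix "g" already present; 5 new (z, d, z, d, z)
  "znzpgznpdd" → prefix "znz" already present; 7 new (p, g, z, n, p, d, d)
  "gdpppppdzgn" → prefix "g" already present; 10 new (d, p, p, p, p, p, d, z, g, n)
  "zgzp" → prefix "zgzp" already present; 0 new (none)
  "gpgndzp" → prefix "gpgn" already present; 3 new (d, z, p)
  "gpdzpzpng" → prefix "gp" already present; 7 new (d, z, p, z, p, n, g)
  "gpgndnd" → prefix "gpgnd" already present; 2 new (n, d)
  "znzng" → prefix "znzn" already present; 1 new (g)
  "gpgndp" → prefix "gpgnd" already present; 1 new (p)
  "gpgndppdpn" → prefix "gpgndp" already present; 4 new (p, d, p, n)
  "gpgn" → prefix "gpgn" already present; 0 new (none)
  "gpdddnnddz" → prefix "gpd" already present; 7 new (d, d, n, n, d, d, z)
  "znzdddpnnzz" → prefix "znz" already present; 8 new (d, d, d, p, n, n, z, z)
  "znzdzppngnz" → prefix "znzd" already present; 7 new (z, p, p, n, g, n, z)
  "zngddzpg" → prefix "zngddzp" already present; 1 new (g)
  "zngdgpp" → prefix "zngd" already present; 3 new (g, p, p)
Total nodes = 9 + 2 + 7 + 5 + 1 + 5 + 7 + 10 + 0 + 3 + 7 + 2 + 1 + 1 + 4 + 0 + 7 + 8 + 7 + 1 + 3 = 90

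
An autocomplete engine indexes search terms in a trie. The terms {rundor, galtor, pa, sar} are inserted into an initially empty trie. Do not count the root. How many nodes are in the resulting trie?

Count nodes per top-level branch (shared prefixes stored once):
  'g'-branch (galtor): 6 nodes
  'p'-branch (pa): 2 nodes
  'r'-branch (rundor): 6 nodes
  's'-branch (sar): 3 nodes
Sum: 17

17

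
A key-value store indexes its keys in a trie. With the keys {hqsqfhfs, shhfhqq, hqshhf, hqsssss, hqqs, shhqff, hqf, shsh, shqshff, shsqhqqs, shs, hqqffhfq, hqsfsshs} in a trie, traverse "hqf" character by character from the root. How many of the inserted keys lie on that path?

1

Traverse "hqf" character by character; count nodes along the way that are marked as word ends.
Prefixes of the query that are stored words: "hqf"
Count: 1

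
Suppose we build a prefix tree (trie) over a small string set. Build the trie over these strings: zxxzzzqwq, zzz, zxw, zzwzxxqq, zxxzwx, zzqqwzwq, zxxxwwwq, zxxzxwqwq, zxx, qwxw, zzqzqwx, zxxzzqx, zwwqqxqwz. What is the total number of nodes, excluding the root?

54

Trace insertions, counting only characters that open a new branch:
  "zxxzzzqwq" → 9 new (z, x, x, z, z, z, q, w, q)
  "zzz" → prefix "z" already present; 2 new (z, z)
  "zxw" → prefix "zx" already present; 1 new (w)
  "zzwzxxqq" → prefix "zz" already present; 6 new (w, z, x, x, q, q)
  "zxxzwx" → prefix "zxxz" already present; 2 new (w, x)
  "zzqqwzwq" → prefix "zz" already present; 6 new (q, q, w, z, w, q)
  "zxxxwwwq" → prefix "zxx" already present; 5 new (x, w, w, w, q)
  "zxxzxwqwq" → prefix "zxxz" already present; 5 new (x, w, q, w, q)
  "zxx" → prefix "zxx" already present; 0 new (none)
  "qwxw" → 4 new (q, w, x, w)
  "zzqzqwx" → prefix "zzq" already present; 4 new (z, q, w, x)
  "zxxzzqx" → prefix "zxxzz" already present; 2 new (q, x)
  "zwwqqxqwz" → prefix "z" already present; 8 new (w, w, q, q, x, q, w, z)
Total nodes = 9 + 2 + 1 + 6 + 2 + 6 + 5 + 5 + 0 + 4 + 4 + 2 + 8 = 54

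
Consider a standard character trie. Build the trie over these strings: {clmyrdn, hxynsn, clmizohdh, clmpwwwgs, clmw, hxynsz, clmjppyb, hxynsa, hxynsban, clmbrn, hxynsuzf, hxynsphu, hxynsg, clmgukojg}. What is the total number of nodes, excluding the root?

For each word, the new-node count is its length minus the longest prefix already in the trie:
  "clmyrdn" → 7 new (c, l, m, y, r, d, n)
  "hxynsn" → 6 new (h, x, y, n, s, n)
  "clmizohdh" → prefix "clm" already present; 6 new (i, z, o, h, d, h)
  "clmpwwwgs" → prefix "clm" already present; 6 new (p, w, w, w, g, s)
  "clmw" → prefix "clm" already present; 1 new (w)
  "hxynsz" → prefix "hxyns" already present; 1 new (z)
  "clmjppyb" → prefix "clm" already present; 5 new (j, p, p, y, b)
  "hxynsa" → prefix "hxyns" already present; 1 new (a)
  "hxynsban" → prefix "hxyns" already present; 3 new (b, a, n)
  "clmbrn" → prefix "clm" already present; 3 new (b, r, n)
  "hxynsuzf" → prefix "hxyns" already present; 3 new (u, z, f)
  "hxynsphu" → prefix "hxyns" already present; 3 new (p, h, u)
  "hxynsg" → prefix "hxyns" already present; 1 new (g)
  "clmgukojg" → prefix "clm" already present; 6 new (g, u, k, o, j, g)
Total nodes = 7 + 6 + 6 + 6 + 1 + 1 + 5 + 1 + 3 + 3 + 3 + 3 + 1 + 6 = 52

52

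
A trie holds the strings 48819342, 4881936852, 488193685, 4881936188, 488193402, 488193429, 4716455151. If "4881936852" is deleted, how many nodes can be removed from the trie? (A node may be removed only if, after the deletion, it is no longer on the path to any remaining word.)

A node on "4881936852"'s path can go only if nothing else ends at it or branches off below it.
The suffix "2" (1 node) is used only by "4881936852"; "488193685" is itself a stored word, so pruning stops there.
Nodes removed: 1

1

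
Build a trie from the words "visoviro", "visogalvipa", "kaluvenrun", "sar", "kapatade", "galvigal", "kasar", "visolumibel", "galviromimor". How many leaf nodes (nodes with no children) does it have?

9

A leaf is a node with no children — equivalently, the end of a word that is not a proper prefix of any other stored word.
Those words: "galvigal", "galviromimor", "kaluvenrun", "kapatade", "kasar", "sar", "visogalvipa", "visolumibel", "visoviro"
Leaf count: 9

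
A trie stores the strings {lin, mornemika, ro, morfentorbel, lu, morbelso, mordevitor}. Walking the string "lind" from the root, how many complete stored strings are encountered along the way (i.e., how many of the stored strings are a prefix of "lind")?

Traverse "lind" character by character; count nodes along the way that are marked as word ends.
Prefixes of the query that are stored words: "lin"
Count: 1

1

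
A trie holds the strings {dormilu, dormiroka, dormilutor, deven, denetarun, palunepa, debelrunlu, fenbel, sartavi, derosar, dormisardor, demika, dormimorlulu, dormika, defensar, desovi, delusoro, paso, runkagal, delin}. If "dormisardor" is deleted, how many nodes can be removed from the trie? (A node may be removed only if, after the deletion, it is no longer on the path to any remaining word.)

6

A node on "dormisardor"'s path can go only if nothing else ends at it or branches off below it.
The suffix "sardor" (6 nodes) is used only by "dormisardor"; the node for "dormi" still has the child "l", so pruning stops there.
Nodes removed: 6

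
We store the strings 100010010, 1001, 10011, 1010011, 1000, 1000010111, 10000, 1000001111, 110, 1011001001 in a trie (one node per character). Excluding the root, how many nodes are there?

For each word, the new-node count is its length minus the longest prefix already in the trie:
  "100010010" → 9 new (1, 0, 0, 0, 1, 0, 0, 1, 0)
  "1001" → prefix "100" already present; 1 new (1)
  "10011" → prefix "1001" already present; 1 new (1)
  "1010011" → prefix "10" already present; 5 new (1, 0, 0, 1, 1)
  "1000" → prefix "1000" already present; 0 new (none)
  "1000010111" → prefix "1000" already present; 6 new (0, 1, 0, 1, 1, 1)
  "10000" → prefix "10000" already present; 0 new (none)
  "1000001111" → prefix "10000" already present; 5 new (0, 1, 1, 1, 1)
  "110" → prefix "1" already present; 2 new (1, 0)
  "1011001001" → prefix "101" already present; 7 new (1, 0, 0, 1, 0, 0, 1)
Total nodes = 9 + 1 + 1 + 5 + 0 + 6 + 0 + 5 + 2 + 7 = 36

36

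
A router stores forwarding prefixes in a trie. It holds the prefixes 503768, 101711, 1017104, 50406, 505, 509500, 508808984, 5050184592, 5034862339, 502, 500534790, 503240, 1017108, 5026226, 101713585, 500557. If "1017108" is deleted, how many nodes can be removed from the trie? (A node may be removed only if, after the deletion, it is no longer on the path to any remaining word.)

1

Walk "1017108" from the leaf back toward the root, removing each node that no remaining word uses.
The suffix "8" (1 node) is used only by "1017108"; the node for "101710" still has the child "4", so pruning stops there.
Nodes removed: 1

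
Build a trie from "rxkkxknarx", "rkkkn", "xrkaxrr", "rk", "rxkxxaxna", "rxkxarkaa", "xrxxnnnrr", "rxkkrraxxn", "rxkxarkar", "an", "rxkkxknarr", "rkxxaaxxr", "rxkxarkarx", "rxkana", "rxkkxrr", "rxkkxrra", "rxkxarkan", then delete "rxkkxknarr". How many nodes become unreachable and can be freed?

1

After clearing the end-marker at "rxkkxknarr", prune upward until reaching a node still needed by another word.
The suffix "r" (1 node) is used only by "rxkkxknarr"; the node for "rxkkxknar" still has the child "x", so pruning stops there.
Nodes removed: 1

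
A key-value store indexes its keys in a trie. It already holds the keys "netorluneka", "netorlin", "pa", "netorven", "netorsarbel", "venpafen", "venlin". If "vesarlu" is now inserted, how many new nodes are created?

The longest prefix of "vesarlu" already in the trie is "ve" (length 2).
So 7 − 2 = 5 new nodes.

5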